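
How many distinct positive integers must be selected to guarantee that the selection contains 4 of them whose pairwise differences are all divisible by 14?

Integers whose pairwise differences are multiples of 14 are exactly those sharing a remainder mod 14. The 14 residue classes mod 14 are the pigeonholes.
With 42 integers one could put 3 in each residue class and have no class reach 4.
The 43rd integer pushes some class to 4, so 14·3 + 1 = 43.

43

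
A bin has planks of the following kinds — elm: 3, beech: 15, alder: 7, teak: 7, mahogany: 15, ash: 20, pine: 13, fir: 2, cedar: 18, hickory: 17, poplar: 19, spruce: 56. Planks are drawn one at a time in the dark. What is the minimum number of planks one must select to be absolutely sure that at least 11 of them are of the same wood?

The 12 woods are the holes; the planks drawn are the pigeons.
To avoid 11 of any one wood, the worst case takes at most 10 of each wood, or every plank of a wood that has fewer than 10.
That gives 3 + 10 + 7 + 7 + 10 + 10 + 10 + 2 + 10 + 10 + 10 + 10 = 99 planks with no wood reaching 11.
The next plank forces some wood to 11, so 99 + 1 = 100.

100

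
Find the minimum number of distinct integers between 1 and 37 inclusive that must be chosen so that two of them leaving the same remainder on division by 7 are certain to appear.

By the pigeonhole principle, the 7 residue classes mod 7 are the pigeonholes.
With 7 integers one could put 1 in each residue class and have no class reach 2.
The 8th integer pushes some class to 2, so 7·1 + 1 = 8.

8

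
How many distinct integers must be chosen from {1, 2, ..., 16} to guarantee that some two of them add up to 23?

12

A set avoiding the sum 23 can contain at most one of each pair {x, 23−x}, plus the 6 elements whose complement lies outside the range.
The integers 1, …, 11 (11 of them) are such a set: any two sum to at least 1+2 = 3 and at most 10+11 = 21 < 23.
By pigeonhole, any 12th integer completes one of the 5 pairs, so 12 choices force a sum of 23.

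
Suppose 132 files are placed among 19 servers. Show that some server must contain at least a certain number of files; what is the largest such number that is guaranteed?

7

By pigeonhole, the 19 servers are the holes and the 132 files are the pigeons.
If every server held at most 6 files, the total would be at most 19 × 6 = 114, which is less than 132.
So some server holds at least ⌈132/19⌉ = 7 files.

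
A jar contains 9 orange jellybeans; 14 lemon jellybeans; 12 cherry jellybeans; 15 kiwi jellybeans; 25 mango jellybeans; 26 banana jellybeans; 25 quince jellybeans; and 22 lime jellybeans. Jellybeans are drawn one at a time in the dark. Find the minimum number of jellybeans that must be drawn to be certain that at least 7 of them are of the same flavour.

An adversary could hand out at most 6 jellybeans per flavour: 6 + 6 + 6 + 6 + 6 + 6 + 6 + 6 = 48 jellybeans and still no flavour has 7.
One more jellybean lands in a flavour already at 6, so 49 draws are enough and 48 are not.

49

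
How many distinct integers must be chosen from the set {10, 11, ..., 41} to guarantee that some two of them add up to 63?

23

Two chosen integers sum to 63 exactly when both halves of some pair {x, 63−x} with 22 ≤ x ≤ 63−x ≤ 41 are chosen — 10 such pairs.
The remaining 12 elements (those with no distinct partner in range) can never complete a 63-sum, so the worst case takes all of them and one from each pair: 12 + 10 = 22.
The 23rd integer has to be the second member of some pair, so 22 + 1 = 23.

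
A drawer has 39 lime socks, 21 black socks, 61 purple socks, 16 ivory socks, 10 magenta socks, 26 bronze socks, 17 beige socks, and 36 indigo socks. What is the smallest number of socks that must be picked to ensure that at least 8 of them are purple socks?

In the worst case for collecting purple socks, every non-purple sock comes out first.
There are 39 + 21 + 16 + 10 + 26 + 17 + 36 = 165 non-purple socks altogether.
After those, each further sock must be purple, so 165 + 8 = 173 draws guarantee 8 purple socks.

173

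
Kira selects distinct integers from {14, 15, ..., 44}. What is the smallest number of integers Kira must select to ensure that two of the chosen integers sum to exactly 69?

22

Two chosen integers sum to 69 exactly when both halves of some pair {x, 69−x} with 25 ≤ x ≤ 69−x ≤ 44 are chosen — 10 such pairs.
The remaining 11 elements (those with no distinct partner in range) can never complete a 69-sum, so the worst case takes all of them and one from each pair: 11 + 10 = 21.
The 22nd integer has to be the second member of some pair, so 21 + 1 = 22.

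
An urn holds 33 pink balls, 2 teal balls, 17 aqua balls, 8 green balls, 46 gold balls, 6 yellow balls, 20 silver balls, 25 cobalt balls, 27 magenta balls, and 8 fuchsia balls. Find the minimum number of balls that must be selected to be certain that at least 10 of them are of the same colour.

The 10 colours are the holes; the balls drawn are the pigeons.
To avoid 10 of any one colour, the worst case takes at most 9 of each colour, or every ball of a colour that has fewer than 9.
That gives 9 + 2 + 9 + 8 + 9 + 6 + 9 + 9 + 9 + 8 = 78 balls with no colour reaching 10.
The next ball forces some colour to 10, so 78 + 1 = 79.

79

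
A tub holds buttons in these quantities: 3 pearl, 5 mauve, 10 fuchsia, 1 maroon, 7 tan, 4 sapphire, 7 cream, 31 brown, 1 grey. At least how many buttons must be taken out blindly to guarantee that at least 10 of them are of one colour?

Pigeonhole: the 9 colours are the holes; the buttons drawn are the pigeons.
To avoid 10 of any one colour, the worst case takes at most 9 of each colour, or every button of a colour that has fewer than 9.
That gives 3 + 5 + 9 + 1 + 7 + 4 + 7 + 9 + 1 = 46 buttons with no colour reaching 10.
The next button forces some colour to 10, so 46 + 1 = 47.

47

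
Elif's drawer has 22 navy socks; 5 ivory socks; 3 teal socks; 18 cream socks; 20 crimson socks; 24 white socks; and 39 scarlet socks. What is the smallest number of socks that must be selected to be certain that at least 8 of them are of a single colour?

44

An adversary could hand out at most 7 socks per colour (ivory, teal run out sooner): 7 + 5 + 3 + 7 + 7 + 7 + 7 = 43 socks and still no colour has 8.
By the pigeonhole principle, one more sock lands in a colour already at 7, so 44 draws are enough and 43 are not.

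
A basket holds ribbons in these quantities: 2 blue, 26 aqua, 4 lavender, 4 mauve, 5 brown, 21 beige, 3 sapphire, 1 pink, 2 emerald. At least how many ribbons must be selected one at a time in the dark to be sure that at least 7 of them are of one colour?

34

By pigeonhole, put each drawn ribbon into a box by colour. The largest draw with every box below 7 takes min(count, 6) from each colour; colours with fewer than 6 contribute all they have.
Σ min(cᵢ, 6) = 2 + 6 + 4 + 4 + 5 + 6 + 3 + 1 + 2 = 33.
Draw number 33 + 1 = 34 must push one box to 7.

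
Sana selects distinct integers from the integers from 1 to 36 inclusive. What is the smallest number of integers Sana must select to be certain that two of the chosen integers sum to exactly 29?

23

Two chosen integers sum to 29 exactly when both halves of some pair {x, 29−x} with 1 ≤ x ≤ 29−x ≤ 28 are chosen — 14 such pairs.
The remaining 8 elements (those with no distinct partner in range) can never complete a 29-sum, so the worst case takes all of them and one from each pair: 8 + 14 = 22.
By pigeonhole, the 23rd integer has to be the second member of some pair, so 22 + 1 = 23.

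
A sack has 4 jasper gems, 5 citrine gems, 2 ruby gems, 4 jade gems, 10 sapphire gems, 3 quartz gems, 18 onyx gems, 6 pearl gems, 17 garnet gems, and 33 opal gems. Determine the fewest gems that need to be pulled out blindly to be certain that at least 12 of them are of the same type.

An adversary could hand out at most 11 gems per type (7 types run out sooner): 4 + 5 + 2 + 4 + 10 + 3 + 11 + 6 + 11 + 11 = 67 gems and still no type has 12.
By the pigeonhole principle, one more gem lands in a type already at 11, so 68 draws are enough and 67 are not.

68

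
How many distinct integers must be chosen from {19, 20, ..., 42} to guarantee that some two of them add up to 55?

Two chosen integers sum to 55 exactly when both halves of some pair {x, 55−x} with 19 ≤ x ≤ 55−x ≤ 36 are chosen — 9 such pairs.
The remaining 6 elements (those with no distinct partner in range) can never complete a 55-sum, so the worst case takes all of them and one from each pair: 6 + 9 = 15.
By pigeonhole, the 16th integer has to be the second member of some pair, so 15 + 1 = 16.

16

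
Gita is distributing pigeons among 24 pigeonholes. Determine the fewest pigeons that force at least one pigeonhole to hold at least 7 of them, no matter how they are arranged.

With 144 pigeons one could put exactly 6 in each of the 24 pigeonholes, and no pigeonhole would reach 7.
Pigeonhole: one more pigeon must land in a pigeonhole that already has 6, giving it 7.
So 24 × 6 + 1 = 145 pigeons are required.

145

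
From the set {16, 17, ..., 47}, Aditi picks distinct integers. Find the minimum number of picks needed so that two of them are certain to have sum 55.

A set avoiding the sum 55 can contain at most one of each pair {x, 55−x}, plus the 8 elements whose complement lies outside the range.
The integers 28, …, 47 (20 of them) are such a set: any two sum to at least 28+29 = 57 > 55.
By pigeonhole, any 21st integer completes one of the 12 pairs, so 21 choices force a sum of 55.

21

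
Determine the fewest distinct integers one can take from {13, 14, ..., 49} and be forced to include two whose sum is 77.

27

A set avoiding the sum 77 can contain at most one of each pair {x, 77−x}, plus the 15 elements whose complement lies outside the range.
The integers 13, …, 38 (26 of them) are such a set: any two sum to at least 13+14 = 27 and at most 37+38 = 75 < 77.
Any 27th integer completes one of the 11 pairs, so 27 choices force a sum of 77.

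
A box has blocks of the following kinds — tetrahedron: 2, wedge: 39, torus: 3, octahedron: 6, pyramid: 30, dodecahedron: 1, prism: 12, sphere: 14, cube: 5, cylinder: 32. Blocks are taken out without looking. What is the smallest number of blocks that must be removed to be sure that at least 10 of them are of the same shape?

By pigeonhole, put each drawn block into a box by shape. The largest draw with every box below 10 takes min(count, 9) from each shape; shapes with fewer than 9 contribute all they have.
Σ min(cᵢ, 9) = 2 + 9 + 3 + 6 + 9 + 1 + 9 + 9 + 5 + 9 = 62.
Draw number 62 + 1 = 63 must push one box to 10.

63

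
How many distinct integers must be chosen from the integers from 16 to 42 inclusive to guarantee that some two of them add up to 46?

21

Two chosen integers sum to 46 exactly when both halves of some pair {x, 46−x} with 16 ≤ x ≤ 46−x ≤ 30 are chosen — 7 such pairs.
The remaining 13 elements (those with no distinct partner in range) can never complete a 46-sum, so the worst case takes all of them and one from each pair: 13 + 7 = 20.
By pigeonhole, the 21st integer has to be the second member of some pair, so 20 + 1 = 21.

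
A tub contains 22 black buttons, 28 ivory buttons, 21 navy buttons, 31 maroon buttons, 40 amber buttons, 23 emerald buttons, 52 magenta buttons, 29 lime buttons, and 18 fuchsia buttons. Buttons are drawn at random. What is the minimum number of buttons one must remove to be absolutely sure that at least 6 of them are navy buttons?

In the worst case for collecting navy buttons, every non-navy button comes out first.
There are 22 + 28 + 31 + 40 + 23 + 52 + 29 + 18 = 243 non-navy buttons altogether.
After those, each further button must be navy, so 243 + 6 = 249 draws guarantee 6 navy buttons.

249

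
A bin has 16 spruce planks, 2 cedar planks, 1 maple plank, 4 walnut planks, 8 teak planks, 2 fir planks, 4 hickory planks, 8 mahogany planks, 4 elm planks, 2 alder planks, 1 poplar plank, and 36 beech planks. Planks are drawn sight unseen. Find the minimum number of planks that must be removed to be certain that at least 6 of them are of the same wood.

41

An adversary could hand out at most 5 planks per wood (8 woods run out sooner): 5 + 2 + 1 + 4 + 5 + 2 + 4 + 5 + 4 + 2 + 1 + 5 = 40 planks and still no wood has 6.
By the pigeonhole principle, one more plank lands in a wood already at 5, so 41 draws are enough and 40 are not.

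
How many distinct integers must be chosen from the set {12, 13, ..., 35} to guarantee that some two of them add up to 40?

17

Two chosen integers sum to 40 exactly when both halves of some pair {x, 40−x} with 12 ≤ x ≤ 40−x ≤ 28 are chosen — 8 such pairs.
The remaining 8 elements (those with no distinct partner in range) can never complete a 40-sum, so the worst case takes all of them and one from each pair: 8 + 8 = 16.
By the pigeonhole principle, the 17th integer has to be the second member of some pair, so 16 + 1 = 17.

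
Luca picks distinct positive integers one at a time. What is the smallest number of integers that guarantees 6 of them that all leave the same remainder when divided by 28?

141

The 28 residue classes mod 28 are the pigeonholes.
With 140 integers one could put 5 in each residue class and have no class reach 6.
The 141st integer pushes some class to 6, so 28·5 + 1 = 141.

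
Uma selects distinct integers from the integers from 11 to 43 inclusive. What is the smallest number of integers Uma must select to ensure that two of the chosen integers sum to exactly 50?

20

A set avoiding the sum 50 can contain at most one of each pair {x, 50−x}, plus the 5 elements whose complement lies outside the range or equal to its own complement.
The integers 25, …, 43 (19 of them) are such a set: any two sum to at least 25+26 = 51 > 50.
Any 20th integer completes one of the 14 pairs, so 20 choices force a sum of 50.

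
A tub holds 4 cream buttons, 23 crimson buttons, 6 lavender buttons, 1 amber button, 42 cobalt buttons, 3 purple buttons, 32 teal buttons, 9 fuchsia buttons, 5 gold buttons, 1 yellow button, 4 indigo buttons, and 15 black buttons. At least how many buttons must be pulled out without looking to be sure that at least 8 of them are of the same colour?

60

An adversary could hand out at most 7 buttons per colour (7 colours run out sooner): 4 + 7 + 6 + 1 + 7 + 3 + 7 + 7 + 5 + 1 + 4 + 7 = 59 buttons and still no colour has 8.
Pigeonhole: one more button lands in a colour already at 7, so 60 draws are enough and 59 are not.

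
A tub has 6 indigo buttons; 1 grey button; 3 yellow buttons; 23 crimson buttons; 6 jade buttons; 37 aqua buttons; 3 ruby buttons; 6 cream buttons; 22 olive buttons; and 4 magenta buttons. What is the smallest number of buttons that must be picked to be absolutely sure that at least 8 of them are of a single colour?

51

An adversary could hand out at most 7 buttons per colour (7 colours run out sooner): 6 + 1 + 3 + 7 + 6 + 7 + 3 + 6 + 7 + 4 = 50 buttons and still no colour has 8.
By pigeonhole, one more button lands in a colour already at 7, so 51 draws are enough and 50 are not.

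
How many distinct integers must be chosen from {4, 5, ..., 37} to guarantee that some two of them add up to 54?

Two chosen integers sum to 54 exactly when both halves of some pair {x, 54−x} with 17 ≤ x ≤ 54−x ≤ 37 are chosen — 10 such pairs.
The remaining 14 elements (those with no distinct partner in range) can never complete a 54-sum, so the worst case takes all of them and one from each pair: 14 + 10 = 24.
The 25th integer has to be the second member of some pair, so 24 + 1 = 25.

25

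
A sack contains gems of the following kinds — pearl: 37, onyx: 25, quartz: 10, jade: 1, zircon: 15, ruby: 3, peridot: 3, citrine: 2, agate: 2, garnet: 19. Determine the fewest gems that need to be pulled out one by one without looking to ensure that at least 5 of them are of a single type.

32

Pigeonhole: the 10 types are the holes; the gems drawn are the pigeons.
To avoid 5 of any one type, the worst case takes at most 4 of each type, or every gem of a type that has fewer than 4.
That gives 4 + 4 + 4 + 1 + 4 + 3 + 3 + 2 + 2 + 4 = 31 gems with no type reaching 5.
The next gem forces some type to 5, so 31 + 1 = 32.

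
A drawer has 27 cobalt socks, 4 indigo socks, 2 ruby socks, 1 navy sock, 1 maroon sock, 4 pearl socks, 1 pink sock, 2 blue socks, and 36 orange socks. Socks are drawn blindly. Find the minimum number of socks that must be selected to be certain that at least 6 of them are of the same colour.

26

An adversary could hand out at most 5 socks per colour (7 colours run out sooner): 5 + 4 + 2 + 1 + 1 + 4 + 1 + 2 + 5 = 25 socks and still no colour has 6.
By the pigeonhole principle, one more sock lands in a colour already at 5, so 26 draws are enough and 25 are not.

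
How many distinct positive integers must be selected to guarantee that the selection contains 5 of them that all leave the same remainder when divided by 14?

57

Pigeonhole: the 14 residue classes mod 14 are the pigeonholes.
With 56 integers one could put 4 in each residue class and have no class reach 5.
The 57th integer pushes some class to 5, so 14·4 + 1 = 57.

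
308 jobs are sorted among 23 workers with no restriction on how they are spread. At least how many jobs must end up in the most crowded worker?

By the pigeonhole principle, the 23 workers are the holes and the 308 jobs are the pigeons.
If every worker held at most 13 jobs, the total would be at most 23 × 13 = 299, which is less than 308.
So some worker holds at least ⌈308/23⌉ = 14 jobs.

14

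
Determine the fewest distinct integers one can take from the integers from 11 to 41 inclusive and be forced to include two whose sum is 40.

Group the elements by complementary pair {x, 40−x}: {11,29}, {12,28}, {13,27}, …, giving 9 two-element pairs, the single value 20 (it cannot pair with itself since the integers are distinct), and 12 integers whose partner 40−x falls outside [11,41].
By the pigeonhole principle, treating each of those 22 groups as a pigeonhole, one can pick one integer per group — 22 integers — with no two summing to 40.
The 23rd integer lands in an occupied pair, forcing a sum of 40.

23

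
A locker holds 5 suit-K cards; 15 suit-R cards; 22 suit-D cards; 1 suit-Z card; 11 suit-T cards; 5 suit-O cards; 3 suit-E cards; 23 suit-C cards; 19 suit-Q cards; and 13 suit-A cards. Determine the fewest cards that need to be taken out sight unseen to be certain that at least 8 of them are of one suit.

An adversary could hand out at most 7 cards per suit (4 suits run out sooner): 5 + 7 + 7 + 1 + 7 + 5 + 3 + 7 + 7 + 7 = 56 cards and still no suit has 8.
One more card lands in a suit already at 7, so 57 draws are enough and 56 are not.

57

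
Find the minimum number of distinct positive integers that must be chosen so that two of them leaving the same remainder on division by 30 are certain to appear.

31

The 30 residue classes mod 30 are the pigeonholes.
With 30 integers one could put 1 in each residue class and have no class reach 2.
The 31st integer pushes some class to 2, so 30·1 + 1 = 31.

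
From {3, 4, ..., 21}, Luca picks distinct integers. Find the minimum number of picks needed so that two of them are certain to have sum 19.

Group the elements by complementary pair {x, 19−x}: {3,16}, {4,15}, {5,14}, …, giving 7 two-element pairs and 5 integers whose partner 19−x falls outside [3,21].
Treating each of those 12 groups as a pigeonhole, one can pick one integer per group — 12 integers — with no two summing to 19.
The 13th integer lands in an occupied pair, forcing a sum of 19.

13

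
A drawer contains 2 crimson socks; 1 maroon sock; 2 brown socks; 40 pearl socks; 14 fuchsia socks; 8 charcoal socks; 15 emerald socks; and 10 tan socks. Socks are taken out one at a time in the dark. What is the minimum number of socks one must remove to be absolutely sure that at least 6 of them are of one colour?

Put each drawn sock into a box by colour. The largest draw with every box below 6 takes min(count, 5) from each colour; colours with fewer than 5 contribute all they have.
Σ min(cᵢ, 5) = 2 + 1 + 2 + 5 + 5 + 5 + 5 + 5 = 30.
Draw number 30 + 1 = 31 must push one box to 6.

31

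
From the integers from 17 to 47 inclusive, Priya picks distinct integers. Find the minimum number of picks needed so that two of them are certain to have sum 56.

Group the elements by complementary pair {x, 56−x}: {17,39}, {18,38}, {19,37}, …, giving 11 two-element pairs, the single value 28 (it cannot pair with itself since the integers are distinct), and 8 integers whose partner 56−x falls outside [17,47].
By the pigeonhole principle, treating each of those 20 groups as a pigeonhole, one can pick one integer per group — 20 integers — with no two summing to 56.
The 21st integer lands in an occupied pair, forcing a sum of 56.

21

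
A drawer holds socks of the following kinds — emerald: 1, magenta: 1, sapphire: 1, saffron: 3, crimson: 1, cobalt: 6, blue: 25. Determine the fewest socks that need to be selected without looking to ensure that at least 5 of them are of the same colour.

The 7 colours are the holes; the socks drawn are the pigeons.
To avoid 5 of any one colour, the worst case takes at most 4 of each colour, or every sock of a colour that has fewer than 4.
That gives 1 + 1 + 1 + 3 + 1 + 4 + 4 = 15 socks with no colour reaching 5.
The next sock forces some colour to 5, so 15 + 1 = 16.

16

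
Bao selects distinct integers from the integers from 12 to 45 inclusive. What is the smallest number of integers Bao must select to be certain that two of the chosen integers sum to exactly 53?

20

Group the elements by complementary pair {x, 53−x}: {12,41}, {13,40}, {14,39}, …, giving 15 two-element pairs and 4 integers whose partner 53−x falls outside [12,45].
By pigeonhole, treating each of those 19 groups as a pigeonhole, one can pick one integer per group — 19 integers — with no two summing to 53.
The 20th integer lands in an occupied pair, forcing a sum of 53.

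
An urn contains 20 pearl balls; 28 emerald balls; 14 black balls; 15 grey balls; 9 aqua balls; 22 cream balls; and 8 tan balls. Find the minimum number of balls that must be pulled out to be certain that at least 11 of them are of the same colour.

The 7 colours are the holes; the balls drawn are the pigeons.
To avoid 11 of any one colour, the worst case takes at most 10 of each colour, or every ball of a colour that has fewer than 10.
That gives 10 + 10 + 10 + 10 + 9 + 10 + 8 = 67 balls with no colour reaching 11.
The next ball forces some colour to 11, so 67 + 1 = 68.

68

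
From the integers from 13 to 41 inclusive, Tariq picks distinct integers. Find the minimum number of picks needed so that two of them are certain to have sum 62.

Two chosen integers sum to 62 exactly when both halves of some pair {x, 62−x} with 21 ≤ x ≤ 62−x ≤ 41 are chosen — 10 such pairs.
The remaining 9 elements (those with no distinct partner in range) can never complete a 62-sum, so the worst case takes all of them and one from each pair: 9 + 10 = 19.
The 20th integer has to be the second member of some pair, so 19 + 1 = 20.

20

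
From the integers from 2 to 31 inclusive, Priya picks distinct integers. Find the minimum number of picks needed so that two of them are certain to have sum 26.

20

Two chosen integers sum to 26 exactly when both halves of some pair {x, 26−x} with 2 ≤ x ≤ 26−x ≤ 24 are chosen — 11 such pairs.
The remaining 8 elements (those with no distinct partner in range) can never complete a 26-sum, so the worst case takes all of them and one from each pair: 8 + 11 = 19.
By the pigeonhole principle, the 20th integer has to be the second member of some pair, so 19 + 1 = 20.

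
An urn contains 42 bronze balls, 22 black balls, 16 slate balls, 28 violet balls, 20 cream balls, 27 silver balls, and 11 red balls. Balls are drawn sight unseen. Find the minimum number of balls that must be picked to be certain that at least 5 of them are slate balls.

In the worst case for collecting slate balls, every non-slate ball comes out first.
There are 42 + 22 + 28 + 20 + 27 + 11 = 150 non-slate balls altogether.
After those, each further ball must be slate, so 150 + 5 = 155 draws guarantee 5 slate balls.

155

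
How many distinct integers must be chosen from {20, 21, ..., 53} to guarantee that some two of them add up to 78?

Two chosen integers sum to 78 exactly when both halves of some pair {x, 78−x} with 25 ≤ x ≤ 78−x ≤ 53 are chosen — 14 such pairs.
The remaining 6 elements (those with no distinct partner in range) can never complete a 78-sum, so the worst case takes all of them and one from each pair: 6 + 14 = 20.
Pigeonhole: the 21st integer has to be the second member of some pair, so 20 + 1 = 21.

21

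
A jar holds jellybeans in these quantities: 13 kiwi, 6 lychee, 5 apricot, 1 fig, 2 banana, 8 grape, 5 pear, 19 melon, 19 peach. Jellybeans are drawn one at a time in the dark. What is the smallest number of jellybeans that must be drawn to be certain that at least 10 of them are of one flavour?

By pigeonhole, the 9 flavours are the holes; the jellybeans drawn are the pigeons.
To avoid 10 of any one flavour, the worst case takes at most 9 of each flavour, or every jellybean of a flavour that has fewer than 9.
That gives 9 + 6 + 5 + 1 + 2 + 8 + 5 + 9 + 9 = 54 jellybeans with no flavour reaching 10.
The next jellybean forces some flavour to 10, so 54 + 1 = 55.

55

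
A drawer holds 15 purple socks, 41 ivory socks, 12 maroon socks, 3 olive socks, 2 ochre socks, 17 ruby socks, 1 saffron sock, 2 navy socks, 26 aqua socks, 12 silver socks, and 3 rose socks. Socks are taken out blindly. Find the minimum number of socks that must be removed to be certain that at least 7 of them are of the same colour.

An adversary could hand out at most 6 socks per colour (5 colours run out sooner): 6 + 6 + 6 + 3 + 2 + 6 + 1 + 2 + 6 + 6 + 3 = 47 socks and still no colour has 7.
Pigeonhole: one more sock lands in a colour already at 6, so 48 draws are enough and 47 are not.

48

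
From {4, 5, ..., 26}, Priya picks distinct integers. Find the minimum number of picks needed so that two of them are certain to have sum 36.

A set avoiding the sum 36 can contain at most one of each pair {x, 36−x}, plus the 7 elements whose complement lies outside the range or equal to its own complement.
The integers 4, …, 18 (15 of them) are such a set: any two sum to at least 4+5 = 9 and at most 17+18 = 35 < 36.
By pigeonhole, any 16th integer completes one of the 8 pairs, so 16 choices force a sum of 36.

16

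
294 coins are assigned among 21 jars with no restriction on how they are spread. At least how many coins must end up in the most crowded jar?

14

The 21 jars are the holes and the 294 coins are the pigeons.
If every jar held at most 13 coins, the total would be at most 21 × 13 = 273, which is less than 294.
So some jar holds at least ⌈294/21⌉ = 14 coins.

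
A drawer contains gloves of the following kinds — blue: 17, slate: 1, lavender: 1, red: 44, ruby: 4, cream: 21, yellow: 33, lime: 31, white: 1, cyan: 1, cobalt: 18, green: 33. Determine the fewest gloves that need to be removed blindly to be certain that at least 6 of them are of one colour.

An adversary could hand out at most 5 gloves per colour (5 colours run out sooner): 5 + 1 + 1 + 5 + 4 + 5 + 5 + 5 + 1 + 1 + 5 + 5 = 43 gloves and still no colour has 6.
One more glove lands in a colour already at 5, so 44 draws are enough and 43 are not.

44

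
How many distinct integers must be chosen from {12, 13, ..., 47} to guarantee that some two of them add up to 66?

23

Two chosen integers sum to 66 exactly when both halves of some pair {x, 66−x} with 19 ≤ x ≤ 66−x ≤ 47 are chosen — 14 such pairs.
The remaining 8 elements (those with no distinct partner in range) can never complete a 66-sum, so the worst case takes all of them and one from each pair: 8 + 14 = 22.
By pigeonhole, the 23rd integer has to be the second member of some pair, so 22 + 1 = 23.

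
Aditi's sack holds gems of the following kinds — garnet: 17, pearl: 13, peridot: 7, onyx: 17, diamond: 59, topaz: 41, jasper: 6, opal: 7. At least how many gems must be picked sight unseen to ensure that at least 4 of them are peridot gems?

164

In the worst case for collecting peridot gems, every non-peridot gem comes out first.
There are 17 + 13 + 17 + 59 + 41 + 6 + 7 = 160 non-peridot gems altogether.
After those, each further gem must be peridot, so 160 + 4 = 164 draws guarantee 4 peridot gems.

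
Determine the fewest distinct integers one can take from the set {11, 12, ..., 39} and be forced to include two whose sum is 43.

Group the elements by complementary pair {x, 43−x}: {11,32}, {12,31}, {13,30}, …, giving 11 two-element pairs and 7 integers whose partner 43−x falls outside [11,39].
By pigeonhole, treating each of those 18 groups as a pigeonhole, one can pick one integer per group — 18 integers — with no two summing to 43.
The 19th integer lands in an occupied pair, forcing a sum of 43.

19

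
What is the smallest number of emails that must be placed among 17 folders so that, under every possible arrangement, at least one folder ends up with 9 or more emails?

137

With 136 emails one could put exactly 8 in each of the 17 folders, and no folder would reach 9.
One more email must land in a folder that already has 8, giving it 9.
So 17 × 8 + 1 = 137 emails are required.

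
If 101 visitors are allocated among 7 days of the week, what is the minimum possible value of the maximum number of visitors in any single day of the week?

15

The 7 days of the week are the holes and the 101 visitors are the pigeons.
If every day of the week held at most 14 visitors, the total would be at most 7 × 14 = 98, which is less than 101.
So some day of the week holds at least ⌈101/7⌉ = 15 visitors.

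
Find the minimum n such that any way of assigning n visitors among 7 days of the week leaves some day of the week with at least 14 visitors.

92

With 91 visitors one could put exactly 13 in each of the 7 days of the week, and no day of the week would reach 14.
By pigeonhole, one more visitor must land in a day of the week that already has 13, giving it 14.
So 7 × 13 + 1 = 92 visitors are required.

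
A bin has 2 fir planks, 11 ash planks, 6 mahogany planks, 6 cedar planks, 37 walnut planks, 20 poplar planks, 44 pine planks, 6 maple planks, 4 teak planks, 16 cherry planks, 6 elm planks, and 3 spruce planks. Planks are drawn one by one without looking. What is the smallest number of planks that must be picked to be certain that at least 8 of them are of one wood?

69

An adversary could hand out at most 7 planks per wood (7 woods run out sooner): 2 + 7 + 6 + 6 + 7 + 7 + 7 + 6 + 4 + 7 + 6 + 3 = 68 planks and still no wood has 8.
By pigeonhole, one more plank lands in a wood already at 7, so 69 draws are enough and 68 are not.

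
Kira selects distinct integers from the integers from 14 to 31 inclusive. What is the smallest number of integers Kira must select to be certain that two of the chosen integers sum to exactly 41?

A set avoiding the sum 41 can contain at most one of each pair {x, 41−x}, plus the 4 elements whose complement lies outside the range.
The integers 21, …, 31 (11 of them) are such a set: any two sum to at least 21+22 = 43 > 41.
By pigeonhole, any 12th integer completes one of the 7 pairs, so 12 choices force a sum of 41.

12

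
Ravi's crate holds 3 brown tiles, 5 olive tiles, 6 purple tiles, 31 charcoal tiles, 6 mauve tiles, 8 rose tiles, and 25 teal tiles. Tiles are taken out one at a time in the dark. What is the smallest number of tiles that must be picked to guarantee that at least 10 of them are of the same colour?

47

The 7 colours are the holes; the tiles drawn are the pigeons.
To avoid 10 of any one colour, the worst case takes at most 9 of each colour, or every tile of a colour that has fewer than 9.
That gives 3 + 5 + 6 + 9 + 6 + 8 + 9 = 46 tiles with no colour reaching 10.
The next tile forces some colour to 10, so 46 + 1 = 47.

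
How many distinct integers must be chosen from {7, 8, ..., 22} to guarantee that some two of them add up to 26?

11

Group the elements by complementary pair {x, 26−x}: {7,19}, {8,18}, {9,17}, …, giving 6 two-element pairs, the single value 13 (it cannot pair with itself since the integers are distinct), and 3 integers whose partner 26−x falls outside [7,22].
By pigeonhole, treating each of those 10 groups as a pigeonhole, one can pick one integer per group — 10 integers — with no two summing to 26.
The 11th integer lands in an occupied pair, forcing a sum of 26.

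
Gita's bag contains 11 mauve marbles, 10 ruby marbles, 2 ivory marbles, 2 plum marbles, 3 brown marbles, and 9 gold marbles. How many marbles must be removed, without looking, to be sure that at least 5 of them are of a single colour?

An adversary could hand out at most 4 marbles per colour (ivory, plum, brown run out sooner): 4 + 4 + 2 + 2 + 3 + 4 = 19 marbles and still no colour has 5.
By pigeonhole, one more marble lands in a colour already at 4, so 20 draws are enough and 19 are not.

20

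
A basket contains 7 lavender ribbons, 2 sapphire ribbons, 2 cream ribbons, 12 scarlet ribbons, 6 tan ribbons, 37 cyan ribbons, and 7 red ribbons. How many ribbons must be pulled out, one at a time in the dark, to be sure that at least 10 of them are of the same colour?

43

Pigeonhole: the 7 colours are the holes; the ribbons drawn are the pigeons.
To avoid 10 of any one colour, the worst case takes at most 9 of each colour, or every ribbon of a colour that has fewer than 9.
That gives 7 + 2 + 2 + 9 + 6 + 9 + 7 = 42 ribbons with no colour reaching 10.
The next ribbon forces some colour to 10, so 42 + 1 = 43.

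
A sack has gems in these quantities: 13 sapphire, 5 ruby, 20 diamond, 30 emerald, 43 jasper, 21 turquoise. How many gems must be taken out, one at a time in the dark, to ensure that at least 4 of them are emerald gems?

106

In the worst case for collecting emerald gems, every non-emerald gem comes out first.
There are 13 + 5 + 20 + 43 + 21 = 102 non-emerald gems altogether.
After those, each further gem must be emerald, so 102 + 4 = 106 draws guarantee 4 emerald gems.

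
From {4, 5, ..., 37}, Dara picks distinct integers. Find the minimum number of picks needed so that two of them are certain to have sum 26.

Two chosen integers sum to 26 exactly when both halves of some pair {x, 26−x} with 4 ≤ x ≤ 26−x ≤ 22 are chosen — 9 such pairs.
The remaining 16 elements (those with no distinct partner in range) can never complete a 26-sum, so the worst case takes all of them and one from each pair: 16 + 9 = 25.
The 26th integer has to be the second member of some pair, so 25 + 1 = 26.

26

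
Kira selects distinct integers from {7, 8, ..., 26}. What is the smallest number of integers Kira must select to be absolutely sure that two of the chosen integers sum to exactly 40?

15

Group the elements by complementary pair {x, 40−x}: {14,26}, {15,25}, {16,24}, …, giving 6 two-element pairs, the single value 20 (it cannot pair with itself since the integers are distinct), and 7 integers whose partner 40−x falls outside [7,26].
Pigeonhole: treating each of those 14 groups as a pigeonhole, one can pick one integer per group — 14 integers — with no two summing to 40.
The 15th integer lands in an occupied pair, forcing a sum of 40.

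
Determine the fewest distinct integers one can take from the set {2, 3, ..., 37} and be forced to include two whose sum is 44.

Group the elements by complementary pair {x, 44−x}: {7,37}, {8,36}, {9,35}, …, giving 15 two-element pairs; the single value 22 (it cannot pair with itself since the integers are distinct); and 5 integers whose partner 44−x falls outside [2,37].
Pigeonhole: treating each of those 21 groups as a pigeonhole, one can pick one integer per group — 21 integers — with no two summing to 44.
The 22nd integer lands in an occupied pair, forcing a sum of 44.

22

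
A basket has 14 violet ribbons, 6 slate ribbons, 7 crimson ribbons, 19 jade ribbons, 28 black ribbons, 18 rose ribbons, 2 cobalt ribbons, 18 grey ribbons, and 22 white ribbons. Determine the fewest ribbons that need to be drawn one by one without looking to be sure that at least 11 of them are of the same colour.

An adversary could hand out at most 10 ribbons per colour (slate, crimson, cobalt run out sooner): 10 + 6 + 7 + 10 + 10 + 10 + 2 + 10 + 10 = 75 ribbons and still no colour has 11.
One more ribbon lands in a colour already at 10, so 76 draws are enough and 75 are not.

76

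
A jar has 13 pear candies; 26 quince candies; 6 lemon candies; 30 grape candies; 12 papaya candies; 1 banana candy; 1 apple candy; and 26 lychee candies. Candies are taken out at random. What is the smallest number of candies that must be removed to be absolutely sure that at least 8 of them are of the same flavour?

By the pigeonhole principle, the 8 flavours are the holes; the candies drawn are the pigeons.
To avoid 8 of any one flavour, the worst case takes at most 7 of each flavour, or every candy of a flavour that has fewer than 7.
That gives 7 + 7 + 6 + 7 + 7 + 1 + 1 + 7 = 43 candies with no flavour reaching 8.
The next candy forces some flavour to 8, so 43 + 1 = 44.

44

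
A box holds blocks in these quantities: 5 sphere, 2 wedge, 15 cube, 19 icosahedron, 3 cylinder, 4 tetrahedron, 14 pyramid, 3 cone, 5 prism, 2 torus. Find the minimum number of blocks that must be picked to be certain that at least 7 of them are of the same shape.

43

By pigeonhole, the 10 shapes are the holes; the blocks drawn are the pigeons.
To avoid 7 of any one shape, the worst case takes at most 6 of each shape, or every block of a shape that has fewer than 6.
That gives 5 + 2 + 6 + 6 + 3 + 4 + 6 + 3 + 5 + 2 = 42 blocks with no shape reaching 7.
The next block forces some shape to 7, so 42 + 1 = 43.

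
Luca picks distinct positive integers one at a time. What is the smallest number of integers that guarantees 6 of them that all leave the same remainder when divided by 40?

201

By pigeonhole, the 40 residue classes mod 40 are the pigeonholes.
With 200 integers one could put 5 in each residue class and have no class reach 6.
The 201st integer pushes some class to 6, so 40·5 + 1 = 201.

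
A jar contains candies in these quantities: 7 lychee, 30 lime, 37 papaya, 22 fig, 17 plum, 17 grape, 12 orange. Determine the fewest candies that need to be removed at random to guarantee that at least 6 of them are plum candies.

In the worst case for collecting plum candies, every non-plum candy comes out first.
There are 7 + 30 + 37 + 22 + 17 + 12 = 125 non-plum candies altogether.
After those, each further candy must be plum, so 125 + 6 = 131 draws guarantee 6 plum candies.

131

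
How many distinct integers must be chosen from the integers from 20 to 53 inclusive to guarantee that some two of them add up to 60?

A set avoiding the sum 60 can contain at most one of each pair {x, 60−x}, plus the 14 elements whose complement lies outside the range or equal to its own complement.
The integers 30, …, 53 (24 of them) are such a set: any two sum to at least 30+31 = 61 > 60.
By the pigeonhole principle, any 25th integer completes one of the 10 pairs, so 25 choices force a sum of 60.

25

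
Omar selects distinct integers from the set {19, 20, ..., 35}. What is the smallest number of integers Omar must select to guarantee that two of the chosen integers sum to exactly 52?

11

Group the elements by complementary pair {x, 52−x}: {19,33}, {20,32}, {21,31}, …, giving 7 two-element pairs, the single value 26 (it cannot pair with itself since the integers are distinct), and 2 integers whose partner 52−x falls outside [19,35].
Treating each of those 10 groups as a pigeonhole, one can pick one integer per group — 10 integers — with no two summing to 52.
The 11th integer lands in an occupied pair, forcing a sum of 52.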